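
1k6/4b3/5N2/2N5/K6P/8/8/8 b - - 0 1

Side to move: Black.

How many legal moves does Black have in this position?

9

Black to move; king on b8.
In check: no.
Legal moves: Kc8, Ka8, Kc7, Ka7, Bf8, Bd8, Bxf6, Bd6, Bxc5.
Count: 9.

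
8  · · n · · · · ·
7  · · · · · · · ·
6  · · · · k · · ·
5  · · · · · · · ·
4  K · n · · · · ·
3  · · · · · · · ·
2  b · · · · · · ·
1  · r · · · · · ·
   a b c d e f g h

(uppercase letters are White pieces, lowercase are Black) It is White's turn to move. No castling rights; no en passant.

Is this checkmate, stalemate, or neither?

stalemate

White to move; white king on a4.
In check: no.
King squares — a3: attacked by Nc4; b3: attacked by Rb1; b4: attacked by Rb1; a5: attacked by Nc4; b5: attacked by Rb1.
Legal moves for White: none.
Not in check and no legal moves → stalemate.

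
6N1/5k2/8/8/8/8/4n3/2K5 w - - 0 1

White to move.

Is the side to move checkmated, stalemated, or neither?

neither

White to move; white king on c1.
In check: yes, from the black knight on e2.
Legal moves for White: Kd2, Kc2, Kb2, Kd1, Kb1.
White is in check but has 5 legal moves → neither.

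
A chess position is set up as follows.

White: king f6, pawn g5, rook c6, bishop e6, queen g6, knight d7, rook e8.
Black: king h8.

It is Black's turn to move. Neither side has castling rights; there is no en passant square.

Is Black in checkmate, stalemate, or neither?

checkmate

Black to move; black king on h8.
In check: yes, from the white rook on e8.
King squares — g7: attacked by Kf6; h7: attacked by Qg6; g8: attacked by Be6.
Legal moves for Black: none.
In check with no legal moves → checkmate.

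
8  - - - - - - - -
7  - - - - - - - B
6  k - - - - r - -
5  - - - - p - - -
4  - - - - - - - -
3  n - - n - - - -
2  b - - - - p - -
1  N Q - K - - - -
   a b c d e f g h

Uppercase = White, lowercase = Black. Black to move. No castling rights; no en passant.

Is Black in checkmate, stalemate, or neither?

neither

Black to move; black king on a6.
In check: no.
Legal moves for Black include: Rf8, Rf7, Rh6, Rg6, Re6, Rd6, Rc6, Rb6, Rf5, Rf4, Rf3, Ka7, Ka5, Nc5, Nf4, Nb4, Nb2+, Ne1, ... (list truncated; more exist).
Black has legal moves and is not in check → neither.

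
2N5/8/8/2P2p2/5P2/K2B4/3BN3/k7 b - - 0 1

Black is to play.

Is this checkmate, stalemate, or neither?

stalemate

Black to move; black king on a1.
In check: no.
King squares — b1: attacked by Bd3; a2: attacked by Ka3; b2: attacked by Ka3.
Legal moves for Black: none.
Not in check and no legal moves → stalemate.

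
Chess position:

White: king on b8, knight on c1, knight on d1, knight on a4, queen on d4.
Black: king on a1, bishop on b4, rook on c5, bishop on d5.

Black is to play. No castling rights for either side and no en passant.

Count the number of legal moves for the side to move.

3

Black to move; king on a1.
In check: yes, from the white queen on d4.
Legal moves: Kb1, Rc3, Bc3.
Count: 3.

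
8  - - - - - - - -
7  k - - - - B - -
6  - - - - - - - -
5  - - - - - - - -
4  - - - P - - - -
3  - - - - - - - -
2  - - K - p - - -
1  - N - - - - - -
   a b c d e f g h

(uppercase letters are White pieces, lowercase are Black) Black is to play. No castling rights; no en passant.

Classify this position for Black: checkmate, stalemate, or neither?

Black to move; black king on a7.
In check: no.
Legal moves for Black: Kb8, Ka8, Kb7, Kb6, Ka6, e1=Q, e1=R, e1=B, e1=N+.
Black has 9 legal moves and is not in check → neither.

neither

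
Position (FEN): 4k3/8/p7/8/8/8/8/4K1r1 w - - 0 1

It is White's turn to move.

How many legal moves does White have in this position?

3

White to move; king on e1.
In check: yes, from the black rook on g1.
Legal moves: Kf2, Ke2, Kd2.
Count: 3.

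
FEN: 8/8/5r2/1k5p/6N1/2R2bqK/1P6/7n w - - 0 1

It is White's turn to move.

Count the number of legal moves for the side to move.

White to move; king on h3.
In check: yes, from the black queen on g3.
Legal moves: none.
Count: 0.

0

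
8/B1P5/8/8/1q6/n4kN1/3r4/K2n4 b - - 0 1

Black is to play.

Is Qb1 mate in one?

After Qb1: white king on a1; in check: yes, from the black queen on b1.
King squares — b1: attacked by Na3; a2: attacked by Qb1; b2: attacked by Qb1.
White has no legal moves → checkmate.

yes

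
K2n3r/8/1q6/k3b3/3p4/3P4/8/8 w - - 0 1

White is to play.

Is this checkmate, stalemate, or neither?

stalemate

White to move; white king on a8.
In check: no.
King squares — a7: attacked by Qb6; b7: attacked by Qb6; b8: attacked by Be5.
Legal moves for White: none.
Not in check and no legal moves → stalemate.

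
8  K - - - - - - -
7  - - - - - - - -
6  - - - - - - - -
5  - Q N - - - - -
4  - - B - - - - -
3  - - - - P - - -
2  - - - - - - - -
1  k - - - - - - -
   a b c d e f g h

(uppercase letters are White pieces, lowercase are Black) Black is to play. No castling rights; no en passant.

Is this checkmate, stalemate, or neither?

stalemate

Black to move; black king on a1.
In check: no.
King squares — b1: attacked by Qb5; a2: attacked by Bc4; b2: attacked by Qb5.
Legal moves for Black: none.
Not in check and no legal moves → stalemate.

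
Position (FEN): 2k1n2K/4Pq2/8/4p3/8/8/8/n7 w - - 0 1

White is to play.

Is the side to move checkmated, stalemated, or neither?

White to move; white king on h8.
In check: no.
King squares — g7: attacked by Qf7; h7: attacked by Qf7; g8: attacked by Qf7.
Legal moves for White: none.
Not in check and no legal moves → stalemate.

stalemate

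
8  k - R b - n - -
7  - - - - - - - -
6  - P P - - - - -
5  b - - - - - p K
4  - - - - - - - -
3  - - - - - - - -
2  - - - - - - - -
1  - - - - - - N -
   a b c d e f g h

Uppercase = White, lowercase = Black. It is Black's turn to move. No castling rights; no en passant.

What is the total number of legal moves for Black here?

0

Black to move; king on a8.
In check: yes, from the white rook on c8.
Legal moves: none.
Count: 0.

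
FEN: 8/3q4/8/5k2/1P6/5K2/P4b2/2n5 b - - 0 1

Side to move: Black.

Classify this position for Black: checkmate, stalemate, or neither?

neither

Black to move; black king on f5.
In check: no.
Legal moves for Black include: Qe8, Qd8, Qc8, Qh7, Qg7, Qf7, Qe7, Qc7, Qb7+, Qa7, Qe6, Qd6, Qc6+, Qd5+, Qb5, Qd4, Qa4, Qd3+, ... (list truncated; more exist).
Black has legal moves and is not in check → neither.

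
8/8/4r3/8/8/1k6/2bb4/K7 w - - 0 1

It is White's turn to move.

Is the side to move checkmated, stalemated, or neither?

stalemate

White to move; white king on a1.
In check: no.
King squares — b1: attacked by Bc2; a2: attacked by Kb3; b2: attacked by Kb3.
Legal moves for White: none.
Not in check and no legal moves → stalemate.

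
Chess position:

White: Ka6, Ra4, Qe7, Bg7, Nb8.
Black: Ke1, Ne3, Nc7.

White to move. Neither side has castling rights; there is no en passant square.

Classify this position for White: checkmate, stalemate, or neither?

neither

White to move; white king on a6.
In check: yes, from the black knight on c7.
Legal moves for White: Kb7, Ka7, Kb6, Ka5, Qxc7.
White is in check but has 5 legal moves → neither.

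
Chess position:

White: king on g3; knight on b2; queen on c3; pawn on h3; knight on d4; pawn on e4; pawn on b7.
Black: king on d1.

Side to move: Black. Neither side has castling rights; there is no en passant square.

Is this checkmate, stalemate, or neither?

Black to move; black king on d1.
In check: yes, from the white knight on b2.
King squares — c1: attacked by Qc3; e1: attacked by Qc3; c2: attacked by Qc3; d2: attacked by Qc3; e2: attacked by Nd4.
Legal moves for Black: none.
In check with no legal moves → checkmate.

checkmate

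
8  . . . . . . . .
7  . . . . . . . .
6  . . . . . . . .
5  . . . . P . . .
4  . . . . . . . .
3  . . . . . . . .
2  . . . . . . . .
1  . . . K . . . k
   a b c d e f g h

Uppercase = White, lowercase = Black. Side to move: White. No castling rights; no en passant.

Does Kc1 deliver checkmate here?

After Kc1: black king on h1; in check: no.
Black is not in check, so this cannot be checkmate.

no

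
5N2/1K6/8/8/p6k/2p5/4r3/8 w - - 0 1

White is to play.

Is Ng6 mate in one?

no

After Ng6: black king on h4; in check: yes, from the white knight on g6.
Black has 5 legal replies: Kh5, Kg5, Kg4, Kh3, Kg3.
In check but a legal move exists → not checkmate.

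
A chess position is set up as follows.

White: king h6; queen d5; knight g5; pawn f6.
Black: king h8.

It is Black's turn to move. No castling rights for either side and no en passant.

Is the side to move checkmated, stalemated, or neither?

stalemate

Black to move; black king on h8.
In check: no.
King squares — g7: attacked by Pf6; h7: attacked by Ng5; g8: attacked by Qd5.
Legal moves for Black: none.
Not in check and no legal moves → stalemate.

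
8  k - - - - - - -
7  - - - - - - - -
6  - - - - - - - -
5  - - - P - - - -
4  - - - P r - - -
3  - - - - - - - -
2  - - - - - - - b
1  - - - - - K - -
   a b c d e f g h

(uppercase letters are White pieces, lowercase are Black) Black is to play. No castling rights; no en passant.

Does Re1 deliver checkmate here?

After Re1: white king on f1; in check: yes, from the black rook on e1.
White has 3 legal replies: Kg2, Kf2, Kxe1.
In check but a legal move exists → not checkmate.

no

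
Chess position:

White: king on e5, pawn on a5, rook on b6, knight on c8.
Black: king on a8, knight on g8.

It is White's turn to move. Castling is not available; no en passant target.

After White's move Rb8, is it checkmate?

After Rb8: black king on a8; in check: yes, from the white rook on b8.
Black has 1 legal reply: Kxb8.
In check but a legal move exists → not checkmate.

no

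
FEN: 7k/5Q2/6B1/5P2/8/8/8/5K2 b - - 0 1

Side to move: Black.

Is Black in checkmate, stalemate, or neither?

Black to move; black king on h8.
In check: no.
King squares — g7: attacked by Qf7; h7: attacked by Bg6; g8: attacked by Qf7.
Legal moves for Black: none.
Not in check and no legal moves → stalemate.

stalemate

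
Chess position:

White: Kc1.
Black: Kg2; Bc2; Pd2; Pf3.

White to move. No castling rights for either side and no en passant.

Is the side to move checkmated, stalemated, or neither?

White to move; white king on c1.
In check: yes, from the black pawn on d2.
King squares — b1: attacked by Bc2; d1: attacked by Bc2; b2: available; c2: available; d2: available.
Legal moves for White: Kxd2, Kxc2, Kb2.
White is in check but has 3 legal moves → neither.

neither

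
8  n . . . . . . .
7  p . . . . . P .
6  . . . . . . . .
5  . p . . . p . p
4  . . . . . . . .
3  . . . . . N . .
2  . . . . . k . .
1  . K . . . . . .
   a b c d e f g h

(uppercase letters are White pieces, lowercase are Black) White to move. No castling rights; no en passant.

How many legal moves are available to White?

White to move; king on b1.
In check: no.
Legal moves: Ng5, Ne5, Nh4, Nd4, Nh2, Nd2, Ng1, Ne1, Kc2, Kb2, Ka2, Kc1, Ka1, g8=Q, g8=R, g8=B, g8=N.
Count: 17.

17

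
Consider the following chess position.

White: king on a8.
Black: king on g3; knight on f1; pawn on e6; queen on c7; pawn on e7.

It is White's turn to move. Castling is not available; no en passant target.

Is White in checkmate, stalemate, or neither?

stalemate

White to move; white king on a8.
In check: no.
King squares — a7: attacked by Qc7; b7: attacked by Qc7; b8: attacked by Qc7.
Legal moves for White: none.
Not in check and no legal moves → stalemate.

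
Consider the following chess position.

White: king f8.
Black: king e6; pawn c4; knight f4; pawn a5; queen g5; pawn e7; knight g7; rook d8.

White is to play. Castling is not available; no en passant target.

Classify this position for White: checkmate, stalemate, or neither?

checkmate

White to move; white king on f8.
In check: yes, from the black rook on d8.
King squares — e7: attacked by Qg5; f7: attacked by Ke6; g7: attacked by Qg5; e8: attacked by Ng7; g8: attacked by Rd8.
Legal moves for White: none.
In check with no legal moves → checkmate.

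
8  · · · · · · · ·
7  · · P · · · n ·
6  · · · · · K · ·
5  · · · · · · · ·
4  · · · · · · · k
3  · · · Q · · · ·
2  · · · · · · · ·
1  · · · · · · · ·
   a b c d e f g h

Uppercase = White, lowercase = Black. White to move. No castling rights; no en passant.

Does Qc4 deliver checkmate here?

no

After Qc4: black king on h4; in check: yes, from the white queen on c4.
Black has 3 legal replies: Kh5, Kh3, Kg3.
In check but a legal move exists → not checkmate.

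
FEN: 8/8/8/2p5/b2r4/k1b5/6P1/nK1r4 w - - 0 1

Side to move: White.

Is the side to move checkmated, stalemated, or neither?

White to move; white king on b1.
In check: yes, from the black rook on d1.
King squares — a1: attacked by Rd1; c1: attacked by Rd1; a2: attacked by Ka3; b2: attacked by Ka3; c2: attacked by Na1.
Legal moves for White: none.
In check with no legal moves → checkmate.

checkmate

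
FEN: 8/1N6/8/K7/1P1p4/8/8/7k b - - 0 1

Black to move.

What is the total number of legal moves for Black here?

4

Black to move; king on h1.
In check: no.
Legal moves: Kh2, Kg2, Kg1, d3.
Count: 4.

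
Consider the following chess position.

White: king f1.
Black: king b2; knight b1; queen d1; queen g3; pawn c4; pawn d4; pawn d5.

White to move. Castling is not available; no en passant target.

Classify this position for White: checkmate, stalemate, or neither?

White to move; white king on f1.
In check: yes, from the black queen on d1.
King squares — e1: attacked by Qd1; g1: attacked by Qd1; e2: attacked by Qd1; f2: attacked by Qg3; g2: attacked by Qg3.
Legal moves for White: none.
In check with no legal moves → checkmate.

checkmate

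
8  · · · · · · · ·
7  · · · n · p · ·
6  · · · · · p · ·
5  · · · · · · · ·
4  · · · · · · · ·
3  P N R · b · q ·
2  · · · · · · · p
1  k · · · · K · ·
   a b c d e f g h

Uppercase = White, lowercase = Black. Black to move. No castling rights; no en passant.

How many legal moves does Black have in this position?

3

Black to move; king on a1.
In check: yes, from the white knight on b3.
Legal moves: Kb2, Ka2, Kb1.
Count: 3.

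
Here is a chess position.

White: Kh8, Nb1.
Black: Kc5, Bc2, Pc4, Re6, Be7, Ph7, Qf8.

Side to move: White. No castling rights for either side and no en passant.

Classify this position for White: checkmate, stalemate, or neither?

White to move; white king on h8.
In check: yes, from the black queen on f8.
King squares — g7: attacked by Qf8; h7: attacked by Bc2; g8: attacked by Qf8.
Legal moves for White: none.
In check with no legal moves → checkmate.

checkmate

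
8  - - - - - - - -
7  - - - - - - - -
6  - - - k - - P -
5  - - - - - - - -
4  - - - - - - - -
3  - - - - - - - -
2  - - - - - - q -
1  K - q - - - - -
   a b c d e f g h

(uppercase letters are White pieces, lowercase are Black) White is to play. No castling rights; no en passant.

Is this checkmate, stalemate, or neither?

checkmate

White to move; white king on a1.
In check: yes, from the black queen on c1.
King squares — b1: attacked by Qc1; a2: attacked by Qg2; b2: attacked by Qc1.
Legal moves for White: none.
In check with no legal moves → checkmate.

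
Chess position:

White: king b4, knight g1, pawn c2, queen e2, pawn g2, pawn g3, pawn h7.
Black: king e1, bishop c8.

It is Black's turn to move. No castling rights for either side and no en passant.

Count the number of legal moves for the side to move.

0

Black to move; king on e1.
In check: yes, from the white queen on e2.
Legal moves: none.
Count: 0.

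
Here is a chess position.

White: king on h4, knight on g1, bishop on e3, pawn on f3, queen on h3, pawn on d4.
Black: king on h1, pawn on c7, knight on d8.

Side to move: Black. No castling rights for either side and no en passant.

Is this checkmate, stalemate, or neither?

checkmate

Black to move; black king on h1.
In check: yes, from the white queen on h3.
King squares — g1: attacked by Be3; g2: attacked by Qh3; h2: attacked by Qh3.
Legal moves for Black: none.
In check with no legal moves → checkmate.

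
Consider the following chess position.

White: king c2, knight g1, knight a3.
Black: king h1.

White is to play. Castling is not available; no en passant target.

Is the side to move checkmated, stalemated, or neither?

White to move; white king on c2.
In check: no.
Legal moves for White: Nb5, Nc4, Nb1, Kd3, Kc3, Kb3, Kd2, Kb2, Kd1, Kc1, Kb1, Nh3, Nf3, Ne2.
White has 14 legal moves and is not in check → neither.

neither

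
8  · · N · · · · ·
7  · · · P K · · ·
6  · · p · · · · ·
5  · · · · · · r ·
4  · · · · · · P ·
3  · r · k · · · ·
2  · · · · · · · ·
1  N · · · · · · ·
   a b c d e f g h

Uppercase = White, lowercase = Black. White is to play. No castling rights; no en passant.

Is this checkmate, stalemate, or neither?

neither

White to move; white king on e7.
In check: no.
Legal moves for White: Na7, Nd6, Nb6, Kf8, Ke8, Kd8, Kf7, Kf6, Ke6, Kd6, Nxb3, Nc2, d8=Q+, d8=R+, d8=B, d8=N.
White has 16 legal moves and is not in check → neither.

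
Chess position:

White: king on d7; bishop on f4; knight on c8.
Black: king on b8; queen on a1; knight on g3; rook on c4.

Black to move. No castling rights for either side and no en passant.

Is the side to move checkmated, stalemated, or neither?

neither

Black to move; black king on b8.
In check: yes, from the white bishop on f4.
King squares — a7: attacked by Nc8; b7: available; c7: attacked by Bf4; a8: available; c8: attacked by Kd7.
Legal moves for Black: Ka8, Kb7, Rc7+, Rxf4, Qe5.
Black is in check but has 5 legal moves → neither.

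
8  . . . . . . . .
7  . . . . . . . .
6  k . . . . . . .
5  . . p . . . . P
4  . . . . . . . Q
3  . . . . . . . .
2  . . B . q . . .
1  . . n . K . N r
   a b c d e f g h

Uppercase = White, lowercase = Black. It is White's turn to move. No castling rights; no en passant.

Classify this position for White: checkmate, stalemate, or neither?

White to move; white king on e1.
In check: yes, from the black queen on e2.
King squares — d1: attacked by Qe2; f1: attacked by Qe2; d2: attacked by Qe2; e2: attacked by Nc1; f2: attacked by Qe2.
Legal moves for White: none.
In check with no legal moves → checkmate.

checkmate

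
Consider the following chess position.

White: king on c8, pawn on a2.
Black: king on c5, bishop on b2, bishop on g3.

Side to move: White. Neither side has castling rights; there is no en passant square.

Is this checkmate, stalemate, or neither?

neither

White to move; white king on c8.
In check: no.
Legal moves for White: Kd8, Kd7, Kb7, a3, a4.
White has 5 legal moves and is not in check → neither.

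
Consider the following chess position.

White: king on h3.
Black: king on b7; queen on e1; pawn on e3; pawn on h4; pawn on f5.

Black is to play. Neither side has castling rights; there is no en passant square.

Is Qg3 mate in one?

After Qg3: white king on h3; in check: yes, from the black queen on g3.
King squares — g2: attacked by Qg3; h2: attacked by Qg3; g3: attacked by Ph4; g4: attacked by Qg3; h4: attacked by Qg3.
White has no legal moves → checkmate.

yes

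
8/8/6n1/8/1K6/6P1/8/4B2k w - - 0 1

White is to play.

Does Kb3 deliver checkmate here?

no

After Kb3: black king on h1; in check: no.
Black is not in check, so this cannot be checkmate.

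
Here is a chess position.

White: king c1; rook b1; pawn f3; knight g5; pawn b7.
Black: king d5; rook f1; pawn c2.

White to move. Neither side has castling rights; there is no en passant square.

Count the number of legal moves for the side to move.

3

White to move; king on c1.
In check: yes, from the black rook on f1.
Legal moves: Kd2, Kxc2, Kb2.
Count: 3.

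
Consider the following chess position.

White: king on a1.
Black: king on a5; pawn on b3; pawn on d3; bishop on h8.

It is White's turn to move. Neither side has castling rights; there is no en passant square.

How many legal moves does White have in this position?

White to move; king on a1.
In check: yes, from the black bishop on h8.
Legal moves: Kb1.
Count: 1.

1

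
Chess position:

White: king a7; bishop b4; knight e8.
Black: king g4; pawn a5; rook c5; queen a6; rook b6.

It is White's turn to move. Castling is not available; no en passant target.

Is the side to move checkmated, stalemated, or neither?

White to move; white king on a7.
In check: yes, from the black queen on a6.
King squares — a6: attacked by Rb6; b6: attacked by Qa6; b7: attacked by Qa6; a8: attacked by Qa6; b8: attacked by Rb6.
Legal moves for White: none.
In check with no legal moves → checkmate.

checkmate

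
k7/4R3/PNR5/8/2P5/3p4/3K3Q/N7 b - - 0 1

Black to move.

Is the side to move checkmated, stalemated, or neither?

checkmate

Black to move; black king on a8.
In check: yes, from the white knight on b6.
King squares — a7: attacked by Re7; b7: attacked by Pa6; b8: attacked by Qh2.
Legal moves for Black: none.
In check with no legal moves → checkmate.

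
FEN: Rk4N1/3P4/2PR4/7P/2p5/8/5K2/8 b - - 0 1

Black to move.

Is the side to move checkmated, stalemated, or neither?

Black to move; black king on b8.
In check: yes, from the white rook on a8.
Legal moves for Black: Kxa8, Kc7.
Black is in check but has 2 legal moves → neither.

neither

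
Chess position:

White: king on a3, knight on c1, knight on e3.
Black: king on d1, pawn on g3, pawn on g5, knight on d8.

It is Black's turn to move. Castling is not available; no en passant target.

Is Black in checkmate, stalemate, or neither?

neither

Black to move; black king on d1.
In check: yes, from the white knight on e3.
King squares — c1: available; e1: available; c2: attacked by Ne3; d2: available; e2: attacked by Nc1.
Legal moves for Black: Kd2, Ke1, Kxc1.
Black is in check but has 3 legal moves → neither.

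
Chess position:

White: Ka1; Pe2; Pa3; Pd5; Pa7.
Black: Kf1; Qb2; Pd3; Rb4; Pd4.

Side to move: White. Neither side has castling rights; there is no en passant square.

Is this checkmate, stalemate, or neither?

checkmate

White to move; white king on a1.
In check: yes, from the black queen on b2.
King squares — b1: attacked by Qb2; a2: attacked by Qb2; b2: attacked by Rb4.
Legal moves for White: none.
In check with no legal moves → checkmate.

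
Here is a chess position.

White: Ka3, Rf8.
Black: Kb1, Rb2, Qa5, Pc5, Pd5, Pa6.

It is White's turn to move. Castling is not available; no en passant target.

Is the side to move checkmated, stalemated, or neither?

White to move; white king on a3.
In check: yes, from the black queen on a5.
King squares — a2: attacked by Kb1; b2: attacked by Kb1; b3: attacked by Rb2; a4: attacked by Qa5; b4: attacked by Rb2.
Legal moves for White: none.
In check with no legal moves → checkmate.

checkmate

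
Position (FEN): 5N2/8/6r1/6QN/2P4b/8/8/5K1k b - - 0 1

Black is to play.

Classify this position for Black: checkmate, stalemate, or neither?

neither

Black to move; black king on h1.
In check: no.
Legal moves for Black: Rg8, Rg7, Rh6, Rf6+, Re6, Rd6, Rc6, Rb6, Ra6, Rxg5, Bxg5, Bg3, Bf2, Be1, Kh2.
Black has 15 legal moves and is not in check → neither.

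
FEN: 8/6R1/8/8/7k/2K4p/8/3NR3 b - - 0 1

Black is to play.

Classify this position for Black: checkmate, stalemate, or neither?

neither

Black to move; black king on h4.
In check: no.
Legal moves for Black: Kh5, h2.
Black has 2 legal moves and is not in check → neither.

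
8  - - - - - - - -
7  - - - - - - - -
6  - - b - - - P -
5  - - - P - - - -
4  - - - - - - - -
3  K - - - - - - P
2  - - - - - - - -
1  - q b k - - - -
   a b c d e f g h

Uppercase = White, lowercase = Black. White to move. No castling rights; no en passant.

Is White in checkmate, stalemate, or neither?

checkmate

White to move; white king on a3.
In check: yes, from the black bishop on c1.
King squares — a2: attacked by Qb1; b2: attacked by Qb1; b3: attacked by Qb1; a4: attacked by Bc6; b4: attacked by Qb1.
Legal moves for White: none.
In check with no legal moves → checkmate.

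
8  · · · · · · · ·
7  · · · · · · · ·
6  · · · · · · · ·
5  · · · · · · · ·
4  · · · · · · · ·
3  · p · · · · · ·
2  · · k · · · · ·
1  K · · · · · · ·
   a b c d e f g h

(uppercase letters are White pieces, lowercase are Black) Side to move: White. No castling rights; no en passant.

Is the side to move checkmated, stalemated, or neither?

stalemate

White to move; white king on a1.
In check: no.
King squares — b1: attacked by Kc2; a2: attacked by Pb3; b2: attacked by Kc2.
Legal moves for White: none.
Not in check and no legal moves → stalemate.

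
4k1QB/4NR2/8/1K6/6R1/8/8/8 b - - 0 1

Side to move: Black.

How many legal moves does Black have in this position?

Black to move; king on e8.
In check: yes, from the white queen on g8.
Legal moves: Kd7.
Count: 1.

1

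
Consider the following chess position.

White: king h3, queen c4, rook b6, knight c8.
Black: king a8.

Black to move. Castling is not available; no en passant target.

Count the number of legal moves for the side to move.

0

Black to move; king on a8.
In check: no.
Legal moves: none.
Count: 0.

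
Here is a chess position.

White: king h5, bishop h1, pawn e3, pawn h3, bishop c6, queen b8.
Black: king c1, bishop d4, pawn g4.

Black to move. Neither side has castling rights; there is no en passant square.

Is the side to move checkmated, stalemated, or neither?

neither

Black to move; black king on c1.
In check: no.
Legal moves for Black: Bh8, Bg7, Ba7, Bf6, Bb6, Be5, Bc5, Bxe3, Bc3, Bb2, Ba1, Kd2, Kc2, Kd1, gxh3, g3.
Black has 16 legal moves and is not in check → neither.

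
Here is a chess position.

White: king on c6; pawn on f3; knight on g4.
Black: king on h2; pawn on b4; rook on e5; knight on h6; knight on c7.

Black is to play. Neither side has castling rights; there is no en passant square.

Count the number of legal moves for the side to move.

Black to move; king on h2.
In check: yes, from the white knight on g4.
Legal moves: Kh3, Kg3, Kg2, Kh1, Kg1, Nxg4.
Count: 6.

6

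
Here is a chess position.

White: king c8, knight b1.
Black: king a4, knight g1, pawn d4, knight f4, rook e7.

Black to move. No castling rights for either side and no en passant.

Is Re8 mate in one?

no

After Re8: white king on c8; in check: yes, from the black rook on e8.
White has 3 legal replies: Kd7, Kc7, Kb7.
In check but a legal move exists → not checkmate.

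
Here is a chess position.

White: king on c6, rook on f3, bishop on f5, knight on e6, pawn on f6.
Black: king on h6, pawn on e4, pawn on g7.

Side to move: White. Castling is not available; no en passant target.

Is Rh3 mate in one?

yes

After Rh3: black king on h6; in check: yes, from the white rook on h3.
King squares — g5: attacked by Ne6; h5: attacked by Rh3; g6: attacked by Bf5; g7: own pawn; h7: attacked by Rh3.
Black has no legal moves → checkmate.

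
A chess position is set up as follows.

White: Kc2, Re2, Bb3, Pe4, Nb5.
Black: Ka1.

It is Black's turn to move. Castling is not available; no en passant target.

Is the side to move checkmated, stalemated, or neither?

Black to move; black king on a1.
In check: no.
King squares — b1: attacked by Kc2; a2: attacked by Bb3; b2: attacked by Kc2.
Legal moves for Black: none.
Not in check and no legal moves → stalemate.

stalemate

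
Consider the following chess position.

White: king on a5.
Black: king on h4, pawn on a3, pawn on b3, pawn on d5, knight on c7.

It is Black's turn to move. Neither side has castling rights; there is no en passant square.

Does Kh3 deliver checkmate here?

no

After Kh3: white king on a5; in check: no.
White is not in check, so this cannot be checkmate.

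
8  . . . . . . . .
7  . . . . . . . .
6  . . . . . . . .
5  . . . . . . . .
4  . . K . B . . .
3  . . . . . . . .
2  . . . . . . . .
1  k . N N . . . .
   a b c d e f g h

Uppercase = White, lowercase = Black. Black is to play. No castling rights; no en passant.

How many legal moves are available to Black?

Black to move; king on a1.
In check: no.
Legal moves: none.
Count: 0.

0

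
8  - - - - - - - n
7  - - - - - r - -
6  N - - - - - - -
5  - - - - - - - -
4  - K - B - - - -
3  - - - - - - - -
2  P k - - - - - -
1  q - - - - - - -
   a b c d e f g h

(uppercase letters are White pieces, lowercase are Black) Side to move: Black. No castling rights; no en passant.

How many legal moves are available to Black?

Black to move; king on b2.
In check: yes, from the white bishop on d4.
Legal moves: Kc2, Kxa2, Kc1, Kb1.
Count: 4.

4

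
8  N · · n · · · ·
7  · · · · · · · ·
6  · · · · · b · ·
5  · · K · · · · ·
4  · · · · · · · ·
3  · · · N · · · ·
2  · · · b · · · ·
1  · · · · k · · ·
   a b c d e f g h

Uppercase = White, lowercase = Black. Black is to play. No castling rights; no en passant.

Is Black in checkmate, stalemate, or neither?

neither

Black to move; black king on e1.
In check: yes, from the white knight on d3.
King squares — d1: available; f1: available; d2: own bishop; e2: available; f2: attacked by Nd3.
Legal moves for Black: Ke2, Kf1, Kd1.
Black is in check but has 3 legal moves → neither.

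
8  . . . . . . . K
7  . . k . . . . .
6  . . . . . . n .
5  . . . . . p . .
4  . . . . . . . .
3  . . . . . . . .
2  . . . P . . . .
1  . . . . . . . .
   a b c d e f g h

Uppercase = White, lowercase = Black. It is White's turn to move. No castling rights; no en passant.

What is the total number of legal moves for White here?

3

White to move; king on h8.
In check: yes, from the black knight on g6.
Legal moves: Kg8, Kh7, Kg7.
Count: 3.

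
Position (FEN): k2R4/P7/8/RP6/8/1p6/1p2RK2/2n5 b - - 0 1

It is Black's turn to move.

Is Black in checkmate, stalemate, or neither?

Black to move; black king on a8.
In check: yes, from the white rook on d8.
Legal moves for Black: Kb7.
Black is in check but has 1 legal move → neither.

neither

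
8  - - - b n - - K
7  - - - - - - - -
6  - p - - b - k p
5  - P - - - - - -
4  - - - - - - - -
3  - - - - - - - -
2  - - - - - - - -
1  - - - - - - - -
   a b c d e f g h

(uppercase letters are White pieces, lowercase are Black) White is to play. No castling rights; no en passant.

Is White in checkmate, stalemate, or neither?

White to move; white king on h8.
In check: no.
King squares — g7: attacked by Kg6; h7: attacked by Kg6; g8: attacked by Be6.
Legal moves for White: none.
Not in check and no legal moves → stalemate.

stalemate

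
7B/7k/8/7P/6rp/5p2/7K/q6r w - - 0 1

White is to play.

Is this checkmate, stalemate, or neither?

White to move; white king on h2.
In check: yes, from the black rook on h1.
King squares — g1: attacked by Qa1; h1: attacked by Qa1; g2: attacked by Pf3; g3: attacked by Rg4; h3: attacked by Rh1.
Legal moves for White: none.
In check with no legal moves → checkmate.

checkmate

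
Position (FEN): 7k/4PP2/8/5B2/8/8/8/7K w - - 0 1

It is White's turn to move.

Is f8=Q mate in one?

After f8=Q: black king on h8; in check: yes, from the white queen on f8.
King squares — g7: attacked by Qf8; h7: attacked by Bf5; g8: attacked by Qf8.
Black has no legal moves → checkmate.

yes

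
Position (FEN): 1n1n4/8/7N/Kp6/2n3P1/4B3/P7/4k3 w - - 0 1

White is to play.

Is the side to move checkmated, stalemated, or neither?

White to move; white king on a5.
In check: yes, from the black knight on c4.
Legal moves for White: Kxb5, Kb4.
White is in check but has 2 legal moves → neither.

neither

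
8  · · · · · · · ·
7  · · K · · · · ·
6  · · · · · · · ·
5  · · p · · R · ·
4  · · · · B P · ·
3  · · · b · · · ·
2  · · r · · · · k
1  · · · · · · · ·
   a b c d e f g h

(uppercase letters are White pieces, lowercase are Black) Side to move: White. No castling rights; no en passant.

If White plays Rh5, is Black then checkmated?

no

After Rh5: black king on h2; in check: yes, from the white rook on h5.
Black has 2 legal replies: Kg3, Kg1.
In check but a legal move exists → not checkmate.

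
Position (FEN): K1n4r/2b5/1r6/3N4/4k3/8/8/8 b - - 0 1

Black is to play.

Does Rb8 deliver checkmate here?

yes

After Rb8: white king on a8; in check: yes, from the black rook on b8.
King squares — a7: attacked by Nc8; b7: attacked by Rb8; b8: attacked by Bc7.
White has no legal moves → checkmate.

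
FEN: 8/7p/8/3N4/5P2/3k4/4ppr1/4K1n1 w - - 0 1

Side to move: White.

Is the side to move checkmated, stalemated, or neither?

checkmate

White to move; white king on e1.
In check: yes, from the black pawn on f2.
King squares — d1: attacked by Pe2; f1: attacked by Pe2; d2: attacked by Kd3; e2: attacked by Ng1; f2: attacked by Rg2.
Legal moves for White: none.
In check with no legal moves → checkmate.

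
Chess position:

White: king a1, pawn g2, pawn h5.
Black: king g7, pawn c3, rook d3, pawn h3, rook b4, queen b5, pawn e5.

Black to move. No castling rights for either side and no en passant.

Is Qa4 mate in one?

After Qa4: white king on a1; in check: yes, from the black queen on a4.
King squares — b1: attacked by Rb4; a2: attacked by Qa4; b2: attacked by Pc3.
White has no legal moves → checkmate.

yes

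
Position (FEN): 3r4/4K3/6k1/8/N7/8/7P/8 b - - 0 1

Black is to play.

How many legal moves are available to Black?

20

Black to move; king on g6.
In check: no.
Legal moves: Rh8, Rg8, Rf8, Re8+, Rc8, Rb8, Ra8, Rd7+, Rd6, Rd5, Rd4, Rd3, Rd2, Rd1, Kh7, Kg7, Kh6, Kh5, Kg5, Kf5.
Count: 20.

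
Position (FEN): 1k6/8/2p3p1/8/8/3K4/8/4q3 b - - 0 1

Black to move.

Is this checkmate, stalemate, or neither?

neither

Black to move; black king on b8.
In check: no.
Legal moves for Black include: Kc8, Ka8, Kc7, Kb7, Ka7, Qe8, Qe7, Qe6, Qe5, Qa5, Qh4, Qe4+, Qb4, Qg3+, Qe3+, Qc3+, Qf2, Qe2+, ... (list truncated; more exist).
Black has legal moves and is not in check → neither.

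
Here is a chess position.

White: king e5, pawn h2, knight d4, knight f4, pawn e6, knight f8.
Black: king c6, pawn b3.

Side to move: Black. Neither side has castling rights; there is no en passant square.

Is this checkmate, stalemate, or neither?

Black to move; black king on c6.
In check: yes, from the white knight on d4.
Legal moves for Black: Kc7, Kb7, Kb6, Kc5.
Black is in check but has 4 legal moves → neither.

neither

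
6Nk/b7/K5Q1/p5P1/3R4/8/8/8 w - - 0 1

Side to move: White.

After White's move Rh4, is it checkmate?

yes

After Rh4: black king on h8; in check: yes, from the white rook on h4.
King squares — g7: attacked by Qg6; h7: attacked by Rh4; g8: attacked by Qg6.
Black has no legal moves → checkmate.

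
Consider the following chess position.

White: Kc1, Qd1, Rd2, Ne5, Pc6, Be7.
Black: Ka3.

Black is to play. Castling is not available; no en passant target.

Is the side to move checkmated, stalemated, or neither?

Black to move; black king on a3.
In check: yes, from the white bishop on e7.
King squares — a2: attacked by Rd2; b2: attacked by Kc1; b3: attacked by Qd1; a4: attacked by Qd1; b4: attacked by Be7.
Legal moves for Black: none.
In check with no legal moves → checkmate.

checkmate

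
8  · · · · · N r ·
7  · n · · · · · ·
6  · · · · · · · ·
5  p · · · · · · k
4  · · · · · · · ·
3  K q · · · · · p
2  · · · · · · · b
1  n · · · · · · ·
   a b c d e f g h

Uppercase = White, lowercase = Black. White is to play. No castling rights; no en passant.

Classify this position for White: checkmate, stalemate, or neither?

White to move; white king on a3.
In check: yes, from the black queen on b3.
King squares — a2: attacked by Qb3; b2: attacked by Qb3; b3: attacked by Na1; a4: attacked by Qb3; b4: attacked by Qb3.
Legal moves for White: none.
In check with no legal moves → checkmate.

checkmate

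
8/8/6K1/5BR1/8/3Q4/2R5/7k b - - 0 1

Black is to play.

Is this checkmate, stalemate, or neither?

stalemate

Black to move; black king on h1.
In check: no.
King squares — g1: attacked by Rg5; g2: attacked by Rc2; h2: attacked by Rc2.
Legal moves for Black: none.
Not in check and no legal moves → stalemate.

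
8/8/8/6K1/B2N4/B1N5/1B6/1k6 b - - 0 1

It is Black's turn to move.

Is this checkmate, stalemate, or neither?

checkmate

Black to move; black king on b1.
In check: yes, from the white knight on c3.
King squares — a1: attacked by Bb2; c1: attacked by Bb2; a2: attacked by Nc3; b2: attacked by Ba3; c2: attacked by Ba4.
Legal moves for Black: none.
In check with no legal moves → checkmate.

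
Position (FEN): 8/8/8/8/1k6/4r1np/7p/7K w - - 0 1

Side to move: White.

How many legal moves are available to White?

White to move; king on h1.
In check: yes, from the black knight on g3.
Legal moves: Kxh2.
Count: 1.

1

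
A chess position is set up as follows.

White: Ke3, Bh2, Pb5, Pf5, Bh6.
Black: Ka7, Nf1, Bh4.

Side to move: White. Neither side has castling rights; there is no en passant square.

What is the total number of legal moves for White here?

White to move; king on e3.
In check: yes, from the black knight on f1.
Legal moves: Kf4, Ke4, Kd4, Kf3, Kd3, Ke2.
Count: 6.

6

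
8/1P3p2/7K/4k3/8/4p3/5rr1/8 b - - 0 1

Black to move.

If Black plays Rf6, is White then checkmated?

no

After Rf6: white king on h6; in check: yes, from the black rook on f6.
White has 2 legal replies: Kh7, Kh5.
In check but a legal move exists → not checkmate.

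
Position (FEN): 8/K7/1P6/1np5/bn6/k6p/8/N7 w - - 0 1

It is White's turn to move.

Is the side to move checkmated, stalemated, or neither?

neither

White to move; white king on a7.
In check: yes, from the black knight on b5.
King squares — a6: attacked by Nb4; b6: own pawn; b7: available; a8: available; b8: available.
Legal moves for White: Kb8, Ka8, Kb7.
White is in check but has 3 legal moves → neither.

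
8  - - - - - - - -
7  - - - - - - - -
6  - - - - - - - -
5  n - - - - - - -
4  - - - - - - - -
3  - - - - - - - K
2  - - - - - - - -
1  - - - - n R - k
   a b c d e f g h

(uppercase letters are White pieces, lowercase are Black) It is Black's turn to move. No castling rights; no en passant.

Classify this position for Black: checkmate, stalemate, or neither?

checkmate

Black to move; black king on h1.
In check: yes, from the white rook on f1.
King squares — g1: attacked by Rf1; g2: attacked by Kh3; h2: attacked by Kh3.
Legal moves for Black: none.
In check with no legal moves → checkmate.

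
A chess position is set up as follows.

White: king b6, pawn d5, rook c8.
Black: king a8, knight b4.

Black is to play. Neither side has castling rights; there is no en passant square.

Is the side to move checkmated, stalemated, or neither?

Black to move; black king on a8.
In check: yes, from the white rook on c8.
King squares — a7: attacked by Kb6; b7: attacked by Kb6; b8: attacked by Rc8.
Legal moves for Black: none.
In check with no legal moves → checkmate.

checkmate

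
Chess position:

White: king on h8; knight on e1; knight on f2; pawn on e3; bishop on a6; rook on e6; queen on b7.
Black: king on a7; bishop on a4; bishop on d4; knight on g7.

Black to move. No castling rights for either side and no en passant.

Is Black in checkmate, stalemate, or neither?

Black to move; black king on a7.
In check: yes, from the white queen on b7.
King squares — a6: attacked by Re6; b6: attacked by Re6; b7: attacked by Ba6; a8: attacked by Qb7; b8: attacked by Qb7.
Legal moves for Black: none.
In check with no legal moves → checkmate.

checkmate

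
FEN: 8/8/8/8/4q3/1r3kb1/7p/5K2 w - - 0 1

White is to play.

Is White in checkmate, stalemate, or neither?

stalemate

White to move; white king on f1.
In check: no.
King squares — e1: attacked by Bg3; g1: attacked by Ph2; e2: attacked by Kf3; f2: attacked by Kf3; g2: attacked by Kf3.
Legal moves for White: none.
Not in check and no legal moves → stalemate.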